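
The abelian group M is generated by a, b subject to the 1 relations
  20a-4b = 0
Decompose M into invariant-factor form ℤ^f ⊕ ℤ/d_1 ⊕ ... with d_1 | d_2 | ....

rank_ℚ(R)=1; free=2−1=1
SNF(R) diag = [4] → torsion [4]

Answer: M ≅ ℤ^1 ⊕ ℤ/4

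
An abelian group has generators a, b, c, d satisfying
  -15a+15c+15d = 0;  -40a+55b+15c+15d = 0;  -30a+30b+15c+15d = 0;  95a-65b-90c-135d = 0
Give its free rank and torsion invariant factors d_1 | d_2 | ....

Answer: M ≅ ℤ/5 ⊕ ℤ/15 ⊕ ℤ/15 ⊕ ℤ/45

Derivation:
rank_ℚ(R)=4; free=4−4=0
SNF(R) diag = [5, 15, 15, 45] → torsion [5, 15, 15, 45]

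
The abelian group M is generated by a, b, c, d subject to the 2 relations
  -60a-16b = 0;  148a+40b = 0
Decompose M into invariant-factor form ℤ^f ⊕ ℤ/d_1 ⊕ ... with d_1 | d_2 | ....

rank_ℚ(R)=2; free=4−2=2
SNF(R) diag = [4, 8] → torsion [4, 8]

Answer: M ≅ ℤ^2 ⊕ ℤ/4 ⊕ ℤ/8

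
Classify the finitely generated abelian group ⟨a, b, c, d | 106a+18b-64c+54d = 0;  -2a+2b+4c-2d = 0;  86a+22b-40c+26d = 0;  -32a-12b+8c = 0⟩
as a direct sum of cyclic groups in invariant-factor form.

Answer: M ≅ ℤ/2 ⊕ ℤ/4 ⊕ ℤ/12 ⊕ ℤ/24

Derivation:
rank_ℚ(R)=4; free=4−4=0
SNF(R) diag = [2, 4, 12, 24] → torsion [2, 4, 12, 24]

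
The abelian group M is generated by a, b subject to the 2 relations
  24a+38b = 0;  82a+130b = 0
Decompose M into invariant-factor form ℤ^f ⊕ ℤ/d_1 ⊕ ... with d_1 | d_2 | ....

rank_ℚ(R)=2; free=2−2=0
SNF(R) diag = [2, 2] → torsion [2, 2]

Answer: M ≅ ℤ/2 ⊕ ℤ/2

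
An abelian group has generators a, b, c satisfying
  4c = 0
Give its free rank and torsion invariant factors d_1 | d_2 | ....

rank_ℚ(R)=1; free=3−1=2
SNF(R) diag = [4] → torsion [4]

Answer: M ≅ ℤ^2 ⊕ ℤ/4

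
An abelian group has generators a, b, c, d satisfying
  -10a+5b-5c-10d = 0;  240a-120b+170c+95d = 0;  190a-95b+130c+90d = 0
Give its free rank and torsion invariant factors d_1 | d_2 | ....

rank_ℚ(R)=3; free=4−3=1
SNF(R) diag = [5, 5, 15] → torsion [5, 5, 15]

Answer: M ≅ ℤ^1 ⊕ ℤ/5 ⊕ ℤ/5 ⊕ ℤ/15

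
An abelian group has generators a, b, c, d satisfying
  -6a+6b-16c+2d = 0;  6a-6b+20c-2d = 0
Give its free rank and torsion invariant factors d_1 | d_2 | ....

Answer: M ≅ ℤ^2 ⊕ ℤ/2 ⊕ ℤ/4

Derivation:
rank_ℚ(R)=2; free=4−2=2
SNF(R) diag = [2, 4] → torsion [2, 4]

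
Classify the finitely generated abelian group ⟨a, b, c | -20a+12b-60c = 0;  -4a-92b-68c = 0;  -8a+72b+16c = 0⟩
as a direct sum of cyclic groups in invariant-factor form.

rank_ℚ(R)=3; free=3−3=0
SNF(R) diag = [4, 8, 8] → torsion [4, 8, 8]

Answer: M ≅ ℤ/4 ⊕ ℤ/8 ⊕ ℤ/8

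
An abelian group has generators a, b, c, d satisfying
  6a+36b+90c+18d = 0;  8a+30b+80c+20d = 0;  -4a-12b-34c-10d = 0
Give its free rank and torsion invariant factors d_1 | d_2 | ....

Answer: M ≅ ℤ^1 ⊕ ℤ/2 ⊕ ℤ/6 ⊕ ℤ/6

Derivation:
rank_ℚ(R)=3; free=4−3=1
SNF(R) diag = [2, 6, 6] → torsion [2, 6, 6]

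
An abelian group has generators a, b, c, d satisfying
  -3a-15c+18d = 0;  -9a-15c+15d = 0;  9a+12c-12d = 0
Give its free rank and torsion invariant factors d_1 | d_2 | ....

rank_ℚ(R)=3; free=4−3=1
SNF(R) diag = [3, 3, 9] → torsion [3, 3, 9]

Answer: M ≅ ℤ^1 ⊕ ℤ/3 ⊕ ℤ/3 ⊕ ℤ/9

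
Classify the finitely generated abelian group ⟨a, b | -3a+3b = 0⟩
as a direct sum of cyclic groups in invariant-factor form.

Answer: M ≅ ℤ^1 ⊕ ℤ/3

Derivation:
rank_ℚ(R)=1; free=2−1=1
SNF(R) diag = [3] → torsion [3]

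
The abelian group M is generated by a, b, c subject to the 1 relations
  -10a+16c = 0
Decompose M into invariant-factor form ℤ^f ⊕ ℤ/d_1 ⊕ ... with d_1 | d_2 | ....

Answer: M ≅ ℤ^2 ⊕ ℤ/2

Derivation:
rank_ℚ(R)=1; free=3−1=2
SNF(R) diag = [2] → torsion [2]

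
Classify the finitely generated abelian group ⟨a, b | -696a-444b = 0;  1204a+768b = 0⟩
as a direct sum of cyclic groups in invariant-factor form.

Answer: M ≅ ℤ/4 ⊕ ℤ/12

Derivation:
rank_ℚ(R)=2; free=2−2=0
SNF(R) diag = [4, 12] → torsion [4, 12]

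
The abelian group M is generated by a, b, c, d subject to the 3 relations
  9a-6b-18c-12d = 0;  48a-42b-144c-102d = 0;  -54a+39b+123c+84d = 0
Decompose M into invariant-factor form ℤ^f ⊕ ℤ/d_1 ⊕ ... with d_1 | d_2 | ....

rank_ℚ(R)=3; free=4−3=1
SNF(R) diag = [3, 3, 6] → torsion [3, 3, 6]

Answer: M ≅ ℤ^1 ⊕ ℤ/3 ⊕ ℤ/3 ⊕ ℤ/6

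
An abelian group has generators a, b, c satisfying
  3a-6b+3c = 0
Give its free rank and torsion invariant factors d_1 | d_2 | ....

rank_ℚ(R)=1; free=3−1=2
SNF(R) diag = [3] → torsion [3]

Answer: M ≅ ℤ^2 ⊕ ℤ/3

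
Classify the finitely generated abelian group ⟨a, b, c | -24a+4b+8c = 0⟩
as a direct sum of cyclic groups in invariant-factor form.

rank_ℚ(R)=1; free=3−1=2
SNF(R) diag = [4] → torsion [4]

Answer: M ≅ ℤ^2 ⊕ ℤ/4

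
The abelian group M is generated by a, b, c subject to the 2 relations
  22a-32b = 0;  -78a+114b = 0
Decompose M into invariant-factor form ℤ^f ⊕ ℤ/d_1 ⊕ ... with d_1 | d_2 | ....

Answer: M ≅ ℤ^1 ⊕ ℤ/2 ⊕ ℤ/6

Derivation:
rank_ℚ(R)=2; free=3−2=1
SNF(R) diag = [2, 6] → torsion [2, 6]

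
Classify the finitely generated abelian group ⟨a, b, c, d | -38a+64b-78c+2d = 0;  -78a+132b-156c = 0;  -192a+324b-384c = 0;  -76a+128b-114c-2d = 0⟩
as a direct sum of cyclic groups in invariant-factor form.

Answer: M ≅ ℤ/2 ⊕ ℤ/6 ⊕ ℤ/12 ⊕ ℤ/36

Derivation:
rank_ℚ(R)=4; free=4−4=0
SNF(R) diag = [2, 6, 12, 36] → torsion [2, 6, 12, 36]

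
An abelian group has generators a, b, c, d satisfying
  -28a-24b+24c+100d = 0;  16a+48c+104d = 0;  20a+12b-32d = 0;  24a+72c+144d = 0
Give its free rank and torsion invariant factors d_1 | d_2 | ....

Answer: M ≅ ℤ/4 ⊕ ℤ/12 ⊕ ℤ/24 ⊕ ℤ/24

Derivation:
rank_ℚ(R)=4; free=4−4=0
SNF(R) diag = [4, 12, 24, 24] → torsion [4, 12, 24, 24]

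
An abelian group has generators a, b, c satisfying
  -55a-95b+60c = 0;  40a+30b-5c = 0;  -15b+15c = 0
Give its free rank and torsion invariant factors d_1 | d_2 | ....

Answer: M ≅ ℤ/5 ⊕ ℤ/5 ⊕ ℤ/15

Derivation:
rank_ℚ(R)=3; free=3−3=0
SNF(R) diag = [5, 5, 15] → torsion [5, 5, 15]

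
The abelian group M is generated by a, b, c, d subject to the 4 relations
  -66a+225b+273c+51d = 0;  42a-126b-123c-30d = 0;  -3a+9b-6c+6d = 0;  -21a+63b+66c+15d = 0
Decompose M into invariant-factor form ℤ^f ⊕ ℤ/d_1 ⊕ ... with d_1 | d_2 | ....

Answer: M ≅ ℤ/3 ⊕ ℤ/9 ⊕ ℤ/27 ⊕ ℤ/27

Derivation:
rank_ℚ(R)=4; free=4−4=0
SNF(R) diag = [3, 9, 27, 27] → torsion [3, 9, 27, 27]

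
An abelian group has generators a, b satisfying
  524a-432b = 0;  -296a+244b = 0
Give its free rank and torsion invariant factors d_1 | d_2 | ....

Answer: M ≅ ℤ/4 ⊕ ℤ/4

Derivation:
rank_ℚ(R)=2; free=2−2=0
SNF(R) diag = [4, 4] → torsion [4, 4]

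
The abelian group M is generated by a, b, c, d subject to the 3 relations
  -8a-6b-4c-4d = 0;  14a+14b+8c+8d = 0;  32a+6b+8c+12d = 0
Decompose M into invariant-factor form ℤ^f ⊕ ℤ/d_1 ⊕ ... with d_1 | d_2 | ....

Answer: M ≅ ℤ^1 ⊕ ℤ/2 ⊕ ℤ/2 ⊕ ℤ/4

Derivation:
rank_ℚ(R)=3; free=4−3=1
SNF(R) diag = [2, 2, 4] → torsion [2, 2, 4]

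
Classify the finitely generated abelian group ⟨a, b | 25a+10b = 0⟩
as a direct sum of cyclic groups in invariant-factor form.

Answer: M ≅ ℤ^1 ⊕ ℤ/5

Derivation:
rank_ℚ(R)=1; free=2−1=1
SNF(R) diag = [5] → torsion [5]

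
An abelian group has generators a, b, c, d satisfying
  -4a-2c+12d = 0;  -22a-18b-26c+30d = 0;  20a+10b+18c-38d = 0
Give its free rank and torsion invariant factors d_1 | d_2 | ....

Answer: M ≅ ℤ^1 ⊕ ℤ/2 ⊕ ℤ/2 ⊕ ℤ/6

Derivation:
rank_ℚ(R)=3; free=4−3=1
SNF(R) diag = [2, 2, 6] → torsion [2, 2, 6]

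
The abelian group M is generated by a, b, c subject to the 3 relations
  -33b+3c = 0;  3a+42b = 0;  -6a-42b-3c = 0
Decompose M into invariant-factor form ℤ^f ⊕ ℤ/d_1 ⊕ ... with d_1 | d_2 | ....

rank_ℚ(R)=3; free=3−3=0
SNF(R) diag = [3, 3, 9] → torsion [3, 3, 9]

Answer: M ≅ ℤ/3 ⊕ ℤ/3 ⊕ ℤ/9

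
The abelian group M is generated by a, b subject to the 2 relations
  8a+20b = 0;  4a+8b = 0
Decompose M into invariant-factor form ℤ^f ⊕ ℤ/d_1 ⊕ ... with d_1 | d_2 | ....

Answer: M ≅ ℤ/4 ⊕ ℤ/4

Derivation:
rank_ℚ(R)=2; free=2−2=0
SNF(R) diag = [4, 4] → torsion [4, 4]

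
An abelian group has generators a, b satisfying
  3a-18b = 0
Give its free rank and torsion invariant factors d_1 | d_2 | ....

rank_ℚ(R)=1; free=2−1=1
SNF(R) diag = [3] → torsion [3]

Answer: M ≅ ℤ^1 ⊕ ℤ/3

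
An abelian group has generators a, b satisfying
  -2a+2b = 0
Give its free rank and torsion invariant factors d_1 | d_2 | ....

Answer: M ≅ ℤ^1 ⊕ ℤ/2

Derivation:
rank_ℚ(R)=1; free=2−1=1
SNF(R) diag = [2] → torsion [2]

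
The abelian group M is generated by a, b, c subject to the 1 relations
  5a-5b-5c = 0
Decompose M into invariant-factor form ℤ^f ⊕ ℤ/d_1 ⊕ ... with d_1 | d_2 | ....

rank_ℚ(R)=1; free=3−1=2
SNF(R) diag = [5] → torsion [5]

Answer: M ≅ ℤ^2 ⊕ ℤ/5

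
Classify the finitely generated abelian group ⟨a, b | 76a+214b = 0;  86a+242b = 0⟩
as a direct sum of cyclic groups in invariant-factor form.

Answer: M ≅ ℤ/2 ⊕ ℤ/6

Derivation:
rank_ℚ(R)=2; free=2−2=0
SNF(R) diag = [2, 6] → torsion [2, 6]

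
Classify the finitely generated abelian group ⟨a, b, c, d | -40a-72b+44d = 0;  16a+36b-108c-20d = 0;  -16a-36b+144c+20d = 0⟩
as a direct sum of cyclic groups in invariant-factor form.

Answer: M ≅ ℤ^1 ⊕ ℤ/4 ⊕ ℤ/12 ⊕ ℤ/36

Derivation:
rank_ℚ(R)=3; free=4−3=1
SNF(R) diag = [4, 12, 36] → torsion [4, 12, 36]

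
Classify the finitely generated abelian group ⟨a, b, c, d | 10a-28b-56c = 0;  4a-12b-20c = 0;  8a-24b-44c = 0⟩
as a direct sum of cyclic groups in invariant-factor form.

rank_ℚ(R)=3; free=4−3=1
SNF(R) diag = [2, 4, 4] → torsion [2, 4, 4]

Answer: M ≅ ℤ^1 ⊕ ℤ/2 ⊕ ℤ/4 ⊕ ℤ/4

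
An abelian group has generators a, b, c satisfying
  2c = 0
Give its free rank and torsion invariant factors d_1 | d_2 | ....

Answer: M ≅ ℤ^2 ⊕ ℤ/2

Derivation:
rank_ℚ(R)=1; free=3−1=2
SNF(R) diag = [2] → torsion [2]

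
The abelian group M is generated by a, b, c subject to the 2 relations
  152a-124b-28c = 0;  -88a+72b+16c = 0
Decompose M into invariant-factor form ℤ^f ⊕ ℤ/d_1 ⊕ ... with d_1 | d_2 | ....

Answer: M ≅ ℤ^1 ⊕ ℤ/4 ⊕ ℤ/8

Derivation:
rank_ℚ(R)=2; free=3−2=1
SNF(R) diag = [4, 8] → torsion [4, 8]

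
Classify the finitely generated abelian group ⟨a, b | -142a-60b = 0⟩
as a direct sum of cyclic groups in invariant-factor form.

Answer: M ≅ ℤ^1 ⊕ ℤ/2

Derivation:
rank_ℚ(R)=1; free=2−1=1
SNF(R) diag = [2] → torsion [2]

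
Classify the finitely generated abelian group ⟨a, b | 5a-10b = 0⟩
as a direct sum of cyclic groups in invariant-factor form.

Answer: M ≅ ℤ^1 ⊕ ℤ/5

Derivation:
rank_ℚ(R)=1; free=2−1=1
SNF(R) diag = [5] → torsion [5]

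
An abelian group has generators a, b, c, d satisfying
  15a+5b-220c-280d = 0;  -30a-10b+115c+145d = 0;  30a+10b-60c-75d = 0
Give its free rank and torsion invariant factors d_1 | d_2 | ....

Answer: M ≅ ℤ^1 ⊕ ℤ/5 ⊕ ℤ/5 ⊕ ℤ/15

Derivation:
rank_ℚ(R)=3; free=4−3=1
SNF(R) diag = [5, 5, 15] → torsion [5, 5, 15]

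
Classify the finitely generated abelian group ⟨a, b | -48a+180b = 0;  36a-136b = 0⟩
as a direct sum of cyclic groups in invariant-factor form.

Answer: M ≅ ℤ/4 ⊕ ℤ/12

Derivation:
rank_ℚ(R)=2; free=2−2=0
SNF(R) diag = [4, 12] → torsion [4, 12]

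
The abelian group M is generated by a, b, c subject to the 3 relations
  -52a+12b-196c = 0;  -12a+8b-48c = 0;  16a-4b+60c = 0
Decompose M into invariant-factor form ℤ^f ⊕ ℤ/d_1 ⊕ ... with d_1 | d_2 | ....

Answer: M ≅ ℤ/4 ⊕ ℤ/4 ⊕ ℤ/8

Derivation:
rank_ℚ(R)=3; free=3−3=0
SNF(R) diag = [4, 4, 8] → torsion [4, 4, 8]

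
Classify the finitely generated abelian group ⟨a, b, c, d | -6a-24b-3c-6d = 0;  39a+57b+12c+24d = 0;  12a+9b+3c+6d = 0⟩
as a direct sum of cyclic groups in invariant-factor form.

rank_ℚ(R)=3; free=4−3=1
SNF(R) diag = [3, 3, 3] → torsion [3, 3, 3]

Answer: M ≅ ℤ^1 ⊕ ℤ/3 ⊕ ℤ/3 ⊕ ℤ/3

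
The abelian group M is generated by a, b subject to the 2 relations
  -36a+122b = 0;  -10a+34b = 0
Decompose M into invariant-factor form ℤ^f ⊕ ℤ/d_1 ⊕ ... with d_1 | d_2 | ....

Answer: M ≅ ℤ/2 ⊕ ℤ/2

Derivation:
rank_ℚ(R)=2; free=2−2=0
SNF(R) diag = [2, 2] → torsion [2, 2]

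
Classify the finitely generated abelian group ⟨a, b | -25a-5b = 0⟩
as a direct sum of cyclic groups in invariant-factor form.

Answer: M ≅ ℤ^1 ⊕ ℤ/5

Derivation:
rank_ℚ(R)=1; free=2−1=1
SNF(R) diag = [5] → torsion [5]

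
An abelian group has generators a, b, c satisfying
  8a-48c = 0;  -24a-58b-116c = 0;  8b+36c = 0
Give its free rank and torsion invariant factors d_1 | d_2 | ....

Answer: M ≅ ℤ/2 ⊕ ℤ/4 ⊕ ℤ/8

Derivation:
rank_ℚ(R)=3; free=3−3=0
SNF(R) diag = [2, 4, 8] → torsion [2, 4, 8]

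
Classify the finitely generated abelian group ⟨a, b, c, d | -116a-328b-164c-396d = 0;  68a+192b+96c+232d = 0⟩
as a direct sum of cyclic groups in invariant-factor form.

rank_ℚ(R)=2; free=4−2=2
SNF(R) diag = [4, 4] → torsion [4, 4]

Answer: M ≅ ℤ^2 ⊕ ℤ/4 ⊕ ℤ/4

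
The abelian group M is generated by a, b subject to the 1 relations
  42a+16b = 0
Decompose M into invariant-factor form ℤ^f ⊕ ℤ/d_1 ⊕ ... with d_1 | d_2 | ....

Answer: M ≅ ℤ^1 ⊕ ℤ/2

Derivation:
rank_ℚ(R)=1; free=2−1=1
SNF(R) diag = [2] → torsion [2]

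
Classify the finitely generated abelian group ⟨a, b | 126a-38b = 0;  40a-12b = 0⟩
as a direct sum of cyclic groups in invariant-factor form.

Answer: M ≅ ℤ/2 ⊕ ℤ/4

Derivation:
rank_ℚ(R)=2; free=2−2=0
SNF(R) diag = [2, 4] → torsion [2, 4]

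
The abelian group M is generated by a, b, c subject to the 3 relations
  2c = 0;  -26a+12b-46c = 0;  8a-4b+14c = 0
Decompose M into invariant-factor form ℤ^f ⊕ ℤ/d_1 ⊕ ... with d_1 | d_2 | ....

rank_ℚ(R)=3; free=3−3=0
SNF(R) diag = [2, 2, 4] → torsion [2, 2, 4]

Answer: M ≅ ℤ/2 ⊕ ℤ/2 ⊕ ℤ/4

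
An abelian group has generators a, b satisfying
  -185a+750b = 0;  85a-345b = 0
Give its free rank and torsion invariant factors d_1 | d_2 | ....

Answer: M ≅ ℤ/5 ⊕ ℤ/15

Derivation:
rank_ℚ(R)=2; free=2−2=0
SNF(R) diag = [5, 15] → torsion [5, 15]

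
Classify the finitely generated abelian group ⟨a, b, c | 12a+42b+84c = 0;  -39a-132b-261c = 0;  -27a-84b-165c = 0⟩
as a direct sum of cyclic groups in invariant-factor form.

Answer: M ≅ ℤ/3 ⊕ ℤ/6 ⊕ ℤ/12

Derivation:
rank_ℚ(R)=3; free=3−3=0
SNF(R) diag = [3, 6, 12] → torsion [3, 6, 12]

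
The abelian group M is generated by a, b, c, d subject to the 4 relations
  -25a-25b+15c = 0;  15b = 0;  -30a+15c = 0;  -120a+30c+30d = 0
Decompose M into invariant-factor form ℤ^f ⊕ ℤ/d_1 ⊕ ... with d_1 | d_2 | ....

rank_ℚ(R)=4; free=4−4=0
SNF(R) diag = [5, 15, 15, 30] → torsion [5, 15, 15, 30]

Answer: M ≅ ℤ/5 ⊕ ℤ/15 ⊕ ℤ/15 ⊕ ℤ/30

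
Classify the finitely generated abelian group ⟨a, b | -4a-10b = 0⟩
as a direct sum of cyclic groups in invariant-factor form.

Answer: M ≅ ℤ^1 ⊕ ℤ/2

Derivation:
rank_ℚ(R)=1; free=2−1=1
SNF(R) diag = [2] → torsion [2]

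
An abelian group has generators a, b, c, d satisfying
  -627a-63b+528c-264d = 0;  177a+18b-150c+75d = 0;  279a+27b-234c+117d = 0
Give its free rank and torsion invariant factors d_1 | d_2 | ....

rank_ℚ(R)=3; free=4−3=1
SNF(R) diag = [3, 9, 9] → torsion [3, 9, 9]

Answer: M ≅ ℤ^1 ⊕ ℤ/3 ⊕ ℤ/9 ⊕ ℤ/9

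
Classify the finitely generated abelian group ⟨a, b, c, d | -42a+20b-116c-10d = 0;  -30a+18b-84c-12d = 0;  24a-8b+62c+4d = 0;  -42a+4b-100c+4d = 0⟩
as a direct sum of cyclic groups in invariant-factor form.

rank_ℚ(R)=4; free=4−4=0
SNF(R) diag = [2, 6, 6, 18] → torsion [2, 6, 6, 18]

Answer: M ≅ ℤ/2 ⊕ ℤ/6 ⊕ ℤ/6 ⊕ ℤ/18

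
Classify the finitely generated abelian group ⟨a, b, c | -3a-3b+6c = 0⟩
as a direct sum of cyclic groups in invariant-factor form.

Answer: M ≅ ℤ^2 ⊕ ℤ/3

Derivation:
rank_ℚ(R)=1; free=3−1=2
SNF(R) diag = [3] → torsion [3]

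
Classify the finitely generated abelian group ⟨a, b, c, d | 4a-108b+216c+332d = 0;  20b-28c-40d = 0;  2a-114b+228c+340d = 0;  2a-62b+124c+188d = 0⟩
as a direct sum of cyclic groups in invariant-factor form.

Answer: M ≅ ℤ/2 ⊕ ℤ/4 ⊕ ℤ/12 ⊕ ℤ/36

Derivation:
rank_ℚ(R)=4; free=4−4=0
SNF(R) diag = [2, 4, 12, 36] → torsion [2, 4, 12, 36]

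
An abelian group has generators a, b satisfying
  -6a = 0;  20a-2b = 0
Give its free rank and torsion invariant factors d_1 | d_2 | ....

rank_ℚ(R)=2; free=2−2=0
SNF(R) diag = [2, 6] → torsion [2, 6]

Answer: M ≅ ℤ/2 ⊕ ℤ/6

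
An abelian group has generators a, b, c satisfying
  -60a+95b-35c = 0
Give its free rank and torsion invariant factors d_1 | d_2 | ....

Answer: M ≅ ℤ^2 ⊕ ℤ/5

Derivation:
rank_ℚ(R)=1; free=3−1=2
SNF(R) diag = [5] → torsion [5]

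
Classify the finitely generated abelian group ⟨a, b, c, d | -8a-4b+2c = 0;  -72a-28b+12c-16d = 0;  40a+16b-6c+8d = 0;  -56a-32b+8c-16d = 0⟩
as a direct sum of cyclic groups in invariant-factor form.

rank_ℚ(R)=4; free=4−4=0
SNF(R) diag = [2, 4, 8, 24] → torsion [2, 4, 8, 24]

Answer: M ≅ ℤ/2 ⊕ ℤ/4 ⊕ ℤ/8 ⊕ ℤ/24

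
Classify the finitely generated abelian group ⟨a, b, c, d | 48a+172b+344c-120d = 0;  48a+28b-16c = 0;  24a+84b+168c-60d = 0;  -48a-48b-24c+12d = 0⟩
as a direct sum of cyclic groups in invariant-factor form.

Answer: M ≅ ℤ/4 ⊕ ℤ/12 ⊕ ℤ/24 ⊕ ℤ/72

Derivation:
rank_ℚ(R)=4; free=4−4=0
SNF(R) diag = [4, 12, 24, 72] → torsion [4, 12, 24, 72]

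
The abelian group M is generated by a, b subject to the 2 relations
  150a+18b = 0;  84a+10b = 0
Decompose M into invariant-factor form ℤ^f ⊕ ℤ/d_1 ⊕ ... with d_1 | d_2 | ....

rank_ℚ(R)=2; free=2−2=0
SNF(R) diag = [2, 6] → torsion [2, 6]

Answer: M ≅ ℤ/2 ⊕ ℤ/6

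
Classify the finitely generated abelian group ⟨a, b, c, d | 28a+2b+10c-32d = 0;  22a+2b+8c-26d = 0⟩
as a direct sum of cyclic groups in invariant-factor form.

rank_ℚ(R)=2; free=4−2=2
SNF(R) diag = [2, 2] → torsion [2, 2]

Answer: M ≅ ℤ^2 ⊕ ℤ/2 ⊕ ℤ/2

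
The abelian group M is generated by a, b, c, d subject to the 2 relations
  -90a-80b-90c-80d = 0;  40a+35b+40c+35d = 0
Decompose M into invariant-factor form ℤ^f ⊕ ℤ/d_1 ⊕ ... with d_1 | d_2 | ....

rank_ℚ(R)=2; free=4−2=2
SNF(R) diag = [5, 10] → torsion [5, 10]

Answer: M ≅ ℤ^2 ⊕ ℤ/5 ⊕ ℤ/10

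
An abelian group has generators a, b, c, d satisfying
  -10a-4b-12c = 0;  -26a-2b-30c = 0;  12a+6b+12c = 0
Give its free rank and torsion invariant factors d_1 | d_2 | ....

Answer: M ≅ ℤ^1 ⊕ ℤ/2 ⊕ ℤ/6 ⊕ ℤ/18

Derivation:
rank_ℚ(R)=3; free=4−3=1
SNF(R) diag = [2, 6, 18] → torsion [2, 6, 18]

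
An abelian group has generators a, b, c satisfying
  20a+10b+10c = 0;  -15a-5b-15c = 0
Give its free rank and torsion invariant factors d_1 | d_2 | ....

Answer: M ≅ ℤ^1 ⊕ ℤ/5 ⊕ ℤ/10

Derivation:
rank_ℚ(R)=2; free=3−2=1
SNF(R) diag = [5, 10] → torsion [5, 10]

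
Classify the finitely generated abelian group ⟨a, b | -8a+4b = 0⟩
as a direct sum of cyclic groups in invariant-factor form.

Answer: M ≅ ℤ^1 ⊕ ℤ/4

Derivation:
rank_ℚ(R)=1; free=2−1=1
SNF(R) diag = [4] → torsion [4]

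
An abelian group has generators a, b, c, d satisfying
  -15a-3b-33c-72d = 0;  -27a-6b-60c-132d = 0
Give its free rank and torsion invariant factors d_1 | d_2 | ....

rank_ℚ(R)=2; free=4−2=2
SNF(R) diag = [3, 3] → torsion [3, 3]

Answer: M ≅ ℤ^2 ⊕ ℤ/3 ⊕ ℤ/3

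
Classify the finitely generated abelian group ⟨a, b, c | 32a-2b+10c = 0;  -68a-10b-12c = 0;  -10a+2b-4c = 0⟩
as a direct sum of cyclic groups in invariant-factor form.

Answer: M ≅ ℤ/2 ⊕ ℤ/2 ⊕ ℤ/2

Derivation:
rank_ℚ(R)=3; free=3−3=0
SNF(R) diag = [2, 2, 2] → torsion [2, 2, 2]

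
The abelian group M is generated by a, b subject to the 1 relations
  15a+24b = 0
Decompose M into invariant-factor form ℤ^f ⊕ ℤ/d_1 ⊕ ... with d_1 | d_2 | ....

Answer: M ≅ ℤ^1 ⊕ ℤ/3

Derivation:
rank_ℚ(R)=1; free=2−1=1
SNF(R) diag = [3] → torsion [3]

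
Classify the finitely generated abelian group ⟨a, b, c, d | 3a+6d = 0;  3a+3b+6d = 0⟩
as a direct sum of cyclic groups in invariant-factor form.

Answer: M ≅ ℤ^2 ⊕ ℤ/3 ⊕ ℤ/3

Derivation:
rank_ℚ(R)=2; free=4−2=2
SNF(R) diag = [3, 3] → torsion [3, 3]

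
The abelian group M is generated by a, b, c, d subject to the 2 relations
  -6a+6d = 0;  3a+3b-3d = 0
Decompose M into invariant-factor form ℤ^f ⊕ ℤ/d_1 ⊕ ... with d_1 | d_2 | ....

rank_ℚ(R)=2; free=4−2=2
SNF(R) diag = [3, 6] → torsion [3, 6]

Answer: M ≅ ℤ^2 ⊕ ℤ/3 ⊕ ℤ/6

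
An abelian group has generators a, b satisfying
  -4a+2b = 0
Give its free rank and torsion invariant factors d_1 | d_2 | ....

rank_ℚ(R)=1; free=2−1=1
SNF(R) diag = [2] → torsion [2]

Answer: M ≅ ℤ^1 ⊕ ℤ/2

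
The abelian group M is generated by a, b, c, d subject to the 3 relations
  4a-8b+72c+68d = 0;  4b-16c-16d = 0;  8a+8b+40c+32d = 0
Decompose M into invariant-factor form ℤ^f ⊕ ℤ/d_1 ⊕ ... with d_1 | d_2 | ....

rank_ℚ(R)=3; free=4−3=1
SNF(R) diag = [4, 4, 8] → torsion [4, 4, 8]

Answer: M ≅ ℤ^1 ⊕ ℤ/4 ⊕ ℤ/4 ⊕ ℤ/8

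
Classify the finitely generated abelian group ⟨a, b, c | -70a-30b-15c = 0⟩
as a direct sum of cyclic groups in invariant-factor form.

Answer: M ≅ ℤ^2 ⊕ ℤ/5

Derivation:
rank_ℚ(R)=1; free=3−1=2
SNF(R) diag = [5] → torsion [5]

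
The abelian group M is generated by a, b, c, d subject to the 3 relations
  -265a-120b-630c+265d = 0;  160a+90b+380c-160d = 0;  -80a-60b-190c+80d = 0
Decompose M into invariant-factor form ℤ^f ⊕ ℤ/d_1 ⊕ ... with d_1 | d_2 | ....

rank_ℚ(R)=3; free=4−3=1
SNF(R) diag = [5, 10, 30] → torsion [5, 10, 30]

Answer: M ≅ ℤ^1 ⊕ ℤ/5 ⊕ ℤ/10 ⊕ ℤ/30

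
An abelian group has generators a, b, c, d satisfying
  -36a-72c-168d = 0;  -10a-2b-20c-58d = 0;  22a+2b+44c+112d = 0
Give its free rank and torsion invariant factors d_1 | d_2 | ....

rank_ℚ(R)=3; free=4−3=1
SNF(R) diag = [2, 6, 12] → torsion [2, 6, 12]

Answer: M ≅ ℤ^1 ⊕ ℤ/2 ⊕ ℤ/6 ⊕ ℤ/12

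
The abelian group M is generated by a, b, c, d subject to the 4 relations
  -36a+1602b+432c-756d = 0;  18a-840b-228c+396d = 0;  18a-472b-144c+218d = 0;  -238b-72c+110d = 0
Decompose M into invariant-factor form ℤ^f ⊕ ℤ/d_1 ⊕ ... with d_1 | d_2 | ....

rank_ℚ(R)=4; free=4−4=0
SNF(R) diag = [2, 6, 18, 36] → torsion [2, 6, 18, 36]

Answer: M ≅ ℤ/2 ⊕ ℤ/6 ⊕ ℤ/18 ⊕ ℤ/36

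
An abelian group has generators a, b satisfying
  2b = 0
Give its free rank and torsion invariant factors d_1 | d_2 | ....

rank_ℚ(R)=1; free=2−1=1
SNF(R) diag = [2] → torsion [2]

Answer: M ≅ ℤ^1 ⊕ ℤ/2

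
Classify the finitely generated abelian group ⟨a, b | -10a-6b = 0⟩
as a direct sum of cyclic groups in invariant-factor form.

Answer: M ≅ ℤ^1 ⊕ ℤ/2

Derivation:
rank_ℚ(R)=1; free=2−1=1
SNF(R) diag = [2] → torsion [2]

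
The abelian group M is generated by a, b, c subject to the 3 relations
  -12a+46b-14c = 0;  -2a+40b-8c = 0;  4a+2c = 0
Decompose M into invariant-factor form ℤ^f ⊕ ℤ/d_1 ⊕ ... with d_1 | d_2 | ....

rank_ℚ(R)=3; free=3−3=0
SNF(R) diag = [2, 2, 2] → torsion [2, 2, 2]

Answer: M ≅ ℤ/2 ⊕ ℤ/2 ⊕ ℤ/2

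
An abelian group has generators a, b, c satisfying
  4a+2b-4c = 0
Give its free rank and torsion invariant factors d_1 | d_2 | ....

Answer: M ≅ ℤ^2 ⊕ ℤ/2

Derivation:
rank_ℚ(R)=1; free=3−1=2
SNF(R) diag = [2] → torsion [2]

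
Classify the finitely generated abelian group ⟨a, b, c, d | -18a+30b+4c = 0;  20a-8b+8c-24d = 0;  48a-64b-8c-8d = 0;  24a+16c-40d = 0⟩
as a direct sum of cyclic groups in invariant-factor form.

Answer: M ≅ ℤ/2 ⊕ ℤ/4 ⊕ ℤ/8 ⊕ ℤ/8

Derivation:
rank_ℚ(R)=4; free=4−4=0
SNF(R) diag = [2, 4, 8, 8] → torsion [2, 4, 8, 8]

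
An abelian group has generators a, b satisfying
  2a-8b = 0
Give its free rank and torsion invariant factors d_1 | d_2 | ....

rank_ℚ(R)=1; free=2−1=1
SNF(R) diag = [2] → torsion [2]

Answer: M ≅ ℤ^1 ⊕ ℤ/2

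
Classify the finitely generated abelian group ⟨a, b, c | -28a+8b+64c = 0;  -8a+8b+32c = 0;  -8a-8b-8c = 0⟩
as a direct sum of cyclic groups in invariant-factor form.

Answer: M ≅ ℤ/4 ⊕ ℤ/8 ⊕ ℤ/8

Derivation:
rank_ℚ(R)=3; free=3−3=0
SNF(R) diag = [4, 8, 8] → torsion [4, 8, 8]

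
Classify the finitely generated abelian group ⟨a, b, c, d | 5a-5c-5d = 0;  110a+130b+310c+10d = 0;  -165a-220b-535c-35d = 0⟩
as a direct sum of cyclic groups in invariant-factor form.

Answer: M ≅ ℤ^1 ⊕ ℤ/5 ⊕ ℤ/10 ⊕ ℤ/20

Derivation:
rank_ℚ(R)=3; free=4−3=1
SNF(R) diag = [5, 10, 20] → torsion [5, 10, 20]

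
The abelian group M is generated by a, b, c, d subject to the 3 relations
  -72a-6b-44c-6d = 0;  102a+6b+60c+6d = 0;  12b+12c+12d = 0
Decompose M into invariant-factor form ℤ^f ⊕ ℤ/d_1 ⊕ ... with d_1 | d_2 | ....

rank_ℚ(R)=3; free=4−3=1
SNF(R) diag = [2, 6, 12] → torsion [2, 6, 12]

Answer: M ≅ ℤ^1 ⊕ ℤ/2 ⊕ ℤ/6 ⊕ ℤ/12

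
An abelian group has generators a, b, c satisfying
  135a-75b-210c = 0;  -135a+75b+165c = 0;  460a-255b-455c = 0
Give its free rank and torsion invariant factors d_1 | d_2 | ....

Answer: M ≅ ℤ/5 ⊕ ℤ/15 ⊕ ℤ/45

Derivation:
rank_ℚ(R)=3; free=3−3=0
SNF(R) diag = [5, 15, 45] → torsion [5, 15, 45]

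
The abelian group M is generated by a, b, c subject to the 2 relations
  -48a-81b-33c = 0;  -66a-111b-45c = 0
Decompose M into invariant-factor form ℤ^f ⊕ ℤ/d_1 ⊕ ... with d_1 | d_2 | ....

rank_ℚ(R)=2; free=3−2=1
SNF(R) diag = [3, 6] → torsion [3, 6]

Answer: M ≅ ℤ^1 ⊕ ℤ/3 ⊕ ℤ/6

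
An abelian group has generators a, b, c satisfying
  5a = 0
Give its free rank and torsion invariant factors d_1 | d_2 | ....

rank_ℚ(R)=1; free=3−1=2
SNF(R) diag = [5] → torsion [5]

Answer: M ≅ ℤ^2 ⊕ ℤ/5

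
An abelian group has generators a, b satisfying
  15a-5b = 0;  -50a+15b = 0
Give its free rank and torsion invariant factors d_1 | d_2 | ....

rank_ℚ(R)=2; free=2−2=0
SNF(R) diag = [5, 5] → torsion [5, 5]

Answer: M ≅ ℤ/5 ⊕ ℤ/5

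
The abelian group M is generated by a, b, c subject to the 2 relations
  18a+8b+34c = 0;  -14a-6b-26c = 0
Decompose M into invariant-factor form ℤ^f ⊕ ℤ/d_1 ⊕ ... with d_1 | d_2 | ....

rank_ℚ(R)=2; free=3−2=1
SNF(R) diag = [2, 2] → torsion [2, 2]

Answer: M ≅ ℤ^1 ⊕ ℤ/2 ⊕ ℤ/2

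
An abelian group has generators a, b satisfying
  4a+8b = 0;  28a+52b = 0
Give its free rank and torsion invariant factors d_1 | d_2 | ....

rank_ℚ(R)=2; free=2−2=0
SNF(R) diag = [4, 4] → torsion [4, 4]

Answer: M ≅ ℤ/4 ⊕ ℤ/4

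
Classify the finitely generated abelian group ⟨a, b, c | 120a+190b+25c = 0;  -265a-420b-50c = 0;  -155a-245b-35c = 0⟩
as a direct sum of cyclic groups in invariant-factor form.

Answer: M ≅ ℤ/5 ⊕ ℤ/5 ⊕ ℤ/5

Derivation:
rank_ℚ(R)=3; free=3−3=0
SNF(R) diag = [5, 5, 5] → torsion [5, 5, 5]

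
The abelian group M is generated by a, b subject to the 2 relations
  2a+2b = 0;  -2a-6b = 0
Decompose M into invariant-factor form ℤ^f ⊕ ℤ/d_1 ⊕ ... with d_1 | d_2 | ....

Answer: M ≅ ℤ/2 ⊕ ℤ/4

Derivation:
rank_ℚ(R)=2; free=2−2=0
SNF(R) diag = [2, 4] → torsion [2, 4]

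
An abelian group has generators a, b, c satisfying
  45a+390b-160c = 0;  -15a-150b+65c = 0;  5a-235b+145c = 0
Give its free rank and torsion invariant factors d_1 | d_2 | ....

rank_ℚ(R)=3; free=3−3=0
SNF(R) diag = [5, 5, 15] → torsion [5, 5, 15]

Answer: M ≅ ℤ/5 ⊕ ℤ/5 ⊕ ℤ/15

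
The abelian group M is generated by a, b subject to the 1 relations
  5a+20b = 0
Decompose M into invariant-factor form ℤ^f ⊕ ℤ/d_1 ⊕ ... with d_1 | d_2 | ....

rank_ℚ(R)=1; free=2−1=1
SNF(R) diag = [5] → torsion [5]

Answer: M ≅ ℤ^1 ⊕ ℤ/5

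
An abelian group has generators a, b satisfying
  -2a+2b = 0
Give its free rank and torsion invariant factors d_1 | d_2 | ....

rank_ℚ(R)=1; free=2−1=1
SNF(R) diag = [2] → torsion [2]

Answer: M ≅ ℤ^1 ⊕ ℤ/2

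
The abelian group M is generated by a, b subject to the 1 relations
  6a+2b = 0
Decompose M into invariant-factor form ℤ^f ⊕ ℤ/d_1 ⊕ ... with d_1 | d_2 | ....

Answer: M ≅ ℤ^1 ⊕ ℤ/2

Derivation:
rank_ℚ(R)=1; free=2−1=1
SNF(R) diag = [2] → torsion [2]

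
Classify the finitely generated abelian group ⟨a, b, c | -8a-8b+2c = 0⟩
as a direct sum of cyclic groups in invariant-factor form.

Answer: M ≅ ℤ^2 ⊕ ℤ/2

Derivation:
rank_ℚ(R)=1; free=3−1=2
SNF(R) diag = [2] → torsion [2]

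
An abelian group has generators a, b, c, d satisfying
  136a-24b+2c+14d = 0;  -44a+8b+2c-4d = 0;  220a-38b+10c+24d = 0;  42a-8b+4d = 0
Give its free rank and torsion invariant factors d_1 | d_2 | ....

Answer: M ≅ ℤ/2 ⊕ ℤ/2 ⊕ ℤ/2 ⊕ ℤ/2

Derivation:
rank_ℚ(R)=4; free=4−4=0
SNF(R) diag = [2, 2, 2, 2] → torsion [2, 2, 2, 2]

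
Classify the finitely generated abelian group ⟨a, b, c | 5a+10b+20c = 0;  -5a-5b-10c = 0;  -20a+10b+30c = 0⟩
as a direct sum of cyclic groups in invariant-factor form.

rank_ℚ(R)=3; free=3−3=0
SNF(R) diag = [5, 5, 10] → torsion [5, 5, 10]

Answer: M ≅ ℤ/5 ⊕ ℤ/5 ⊕ ℤ/10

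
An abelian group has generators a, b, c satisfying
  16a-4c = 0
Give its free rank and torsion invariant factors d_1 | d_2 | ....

Answer: M ≅ ℤ^2 ⊕ ℤ/4

Derivation:
rank_ℚ(R)=1; free=3−1=2
SNF(R) diag = [4] → torsion [4]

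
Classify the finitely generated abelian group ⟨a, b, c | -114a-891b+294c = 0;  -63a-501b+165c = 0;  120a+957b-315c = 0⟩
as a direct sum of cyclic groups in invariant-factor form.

rank_ℚ(R)=3; free=3−3=0
SNF(R) diag = [3, 3, 9] → torsion [3, 3, 9]

Answer: M ≅ ℤ/3 ⊕ ℤ/3 ⊕ ℤ/9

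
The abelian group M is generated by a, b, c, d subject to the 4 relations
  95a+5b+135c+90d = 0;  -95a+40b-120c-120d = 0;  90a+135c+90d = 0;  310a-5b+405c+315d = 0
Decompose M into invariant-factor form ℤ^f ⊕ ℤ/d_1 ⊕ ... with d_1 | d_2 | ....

Answer: M ≅ ℤ/5 ⊕ ℤ/15 ⊕ ℤ/45 ⊕ ℤ/135

Derivation:
rank_ℚ(R)=4; free=4−4=0
SNF(R) diag = [5, 15, 45, 135] → torsion [5, 15, 45, 135]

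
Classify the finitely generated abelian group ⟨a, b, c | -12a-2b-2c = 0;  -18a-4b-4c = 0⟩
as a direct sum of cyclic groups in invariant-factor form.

rank_ℚ(R)=2; free=3−2=1
SNF(R) diag = [2, 6] → torsion [2, 6]

Answer: M ≅ ℤ^1 ⊕ ℤ/2 ⊕ ℤ/6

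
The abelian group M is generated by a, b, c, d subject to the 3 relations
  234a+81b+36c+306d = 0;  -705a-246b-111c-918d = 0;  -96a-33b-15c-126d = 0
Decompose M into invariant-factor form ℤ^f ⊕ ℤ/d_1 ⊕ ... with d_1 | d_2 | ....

Answer: M ≅ ℤ^1 ⊕ ℤ/3 ⊕ ℤ/9 ⊕ ℤ/9

Derivation:
rank_ℚ(R)=3; free=4−3=1
SNF(R) diag = [3, 9, 9] → torsion [3, 9, 9]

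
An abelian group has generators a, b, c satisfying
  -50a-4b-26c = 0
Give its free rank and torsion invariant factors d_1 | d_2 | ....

rank_ℚ(R)=1; free=3−1=2
SNF(R) diag = [2] → torsion [2]

Answer: M ≅ ℤ^2 ⊕ ℤ/2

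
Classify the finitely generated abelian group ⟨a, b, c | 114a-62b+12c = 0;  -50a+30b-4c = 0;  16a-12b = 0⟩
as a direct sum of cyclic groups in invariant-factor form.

rank_ℚ(R)=3; free=3−3=0
SNF(R) diag = [2, 4, 8] → torsion [2, 4, 8]

Answer: M ≅ ℤ/2 ⊕ ℤ/4 ⊕ ℤ/8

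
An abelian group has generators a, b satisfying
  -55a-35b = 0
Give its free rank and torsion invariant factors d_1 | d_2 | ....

Answer: M ≅ ℤ^1 ⊕ ℤ/5

Derivation:
rank_ℚ(R)=1; free=2−1=1
SNF(R) diag = [5] → torsion [5]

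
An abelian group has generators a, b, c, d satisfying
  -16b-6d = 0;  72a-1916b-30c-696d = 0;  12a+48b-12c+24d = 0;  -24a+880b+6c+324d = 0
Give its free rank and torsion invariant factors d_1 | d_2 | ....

rank_ℚ(R)=4; free=4−4=0
SNF(R) diag = [2, 6, 12, 12] → torsion [2, 6, 12, 12]

Answer: M ≅ ℤ/2 ⊕ ℤ/6 ⊕ ℤ/12 ⊕ ℤ/12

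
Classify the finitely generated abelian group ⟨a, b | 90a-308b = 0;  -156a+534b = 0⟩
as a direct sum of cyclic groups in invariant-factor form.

Answer: M ≅ ℤ/2 ⊕ ℤ/6

Derivation:
rank_ℚ(R)=2; free=2−2=0
SNF(R) diag = [2, 6] → torsion [2, 6]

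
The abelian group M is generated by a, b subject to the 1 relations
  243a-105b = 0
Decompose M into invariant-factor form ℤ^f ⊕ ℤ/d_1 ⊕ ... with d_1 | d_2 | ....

rank_ℚ(R)=1; free=2−1=1
SNF(R) diag = [3] → torsion [3]

Answer: M ≅ ℤ^1 ⊕ ℤ/3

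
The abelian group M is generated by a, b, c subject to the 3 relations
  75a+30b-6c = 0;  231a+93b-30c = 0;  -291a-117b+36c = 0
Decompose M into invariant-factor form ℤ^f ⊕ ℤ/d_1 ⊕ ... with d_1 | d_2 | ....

Answer: M ≅ ℤ/3 ⊕ ℤ/3 ⊕ ℤ/6

Derivation:
rank_ℚ(R)=3; free=3−3=0
SNF(R) diag = [3, 3, 6] → torsion [3, 3, 6]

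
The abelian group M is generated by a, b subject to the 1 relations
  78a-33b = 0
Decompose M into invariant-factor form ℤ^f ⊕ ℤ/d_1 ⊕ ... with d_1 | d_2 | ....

rank_ℚ(R)=1; free=2−1=1
SNF(R) diag = [3] → torsion [3]

Answer: M ≅ ℤ^1 ⊕ ℤ/3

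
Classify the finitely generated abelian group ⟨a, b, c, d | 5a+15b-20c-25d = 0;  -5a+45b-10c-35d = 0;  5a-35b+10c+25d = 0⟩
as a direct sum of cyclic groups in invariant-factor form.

Answer: M ≅ ℤ^1 ⊕ ℤ/5 ⊕ ℤ/10 ⊕ ℤ/30

Derivation:
rank_ℚ(R)=3; free=4−3=1
SNF(R) diag = [5, 10, 30] → torsion [5, 10, 30]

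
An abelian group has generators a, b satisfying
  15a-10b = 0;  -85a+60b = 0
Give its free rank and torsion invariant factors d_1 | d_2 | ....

rank_ℚ(R)=2; free=2−2=0
SNF(R) diag = [5, 10] → torsion [5, 10]

Answer: M ≅ ℤ/5 ⊕ ℤ/10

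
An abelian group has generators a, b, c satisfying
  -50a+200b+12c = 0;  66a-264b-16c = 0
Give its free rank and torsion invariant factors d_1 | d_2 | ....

Answer: M ≅ ℤ^1 ⊕ ℤ/2 ⊕ ℤ/4

Derivation:
rank_ℚ(R)=2; free=3−2=1
SNF(R) diag = [2, 4] → torsion [2, 4]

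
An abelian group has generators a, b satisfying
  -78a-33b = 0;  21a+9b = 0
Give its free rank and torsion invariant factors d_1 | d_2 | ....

rank_ℚ(R)=2; free=2−2=0
SNF(R) diag = [3, 3] → torsion [3, 3]

Answer: M ≅ ℤ/3 ⊕ ℤ/3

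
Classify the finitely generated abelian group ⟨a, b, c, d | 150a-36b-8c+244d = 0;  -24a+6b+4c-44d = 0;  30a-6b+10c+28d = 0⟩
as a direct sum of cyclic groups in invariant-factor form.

Answer: M ≅ ℤ^1 ⊕ ℤ/2 ⊕ ℤ/6 ⊕ ℤ/6

Derivation:
rank_ℚ(R)=3; free=4−3=1
SNF(R) diag = [2, 6, 6] → torsion [2, 6, 6]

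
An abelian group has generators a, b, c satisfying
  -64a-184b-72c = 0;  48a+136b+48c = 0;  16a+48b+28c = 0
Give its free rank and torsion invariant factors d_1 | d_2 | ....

rank_ℚ(R)=3; free=3−3=0
SNF(R) diag = [4, 8, 16] → torsion [4, 8, 16]

Answer: M ≅ ℤ/4 ⊕ ℤ/8 ⊕ ℤ/16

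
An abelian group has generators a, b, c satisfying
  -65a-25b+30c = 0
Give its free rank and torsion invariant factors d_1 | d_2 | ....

rank_ℚ(R)=1; free=3−1=2
SNF(R) diag = [5] → torsion [5]

Answer: M ≅ ℤ^2 ⊕ ℤ/5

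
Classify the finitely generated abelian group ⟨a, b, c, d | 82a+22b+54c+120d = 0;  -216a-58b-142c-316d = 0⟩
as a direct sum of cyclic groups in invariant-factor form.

Answer: M ≅ ℤ^2 ⊕ ℤ/2 ⊕ ℤ/2

Derivation:
rank_ℚ(R)=2; free=4−2=2
SNF(R) diag = [2, 2] → torsion [2, 2]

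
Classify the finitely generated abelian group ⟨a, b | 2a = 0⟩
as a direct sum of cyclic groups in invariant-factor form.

Answer: M ≅ ℤ^1 ⊕ ℤ/2

Derivation:
rank_ℚ(R)=1; free=2−1=1
SNF(R) diag = [2] → torsion [2]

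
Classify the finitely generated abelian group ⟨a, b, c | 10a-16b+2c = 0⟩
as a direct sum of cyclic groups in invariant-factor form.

rank_ℚ(R)=1; free=3−1=2
SNF(R) diag = [2] → torsion [2]

Answer: M ≅ ℤ^2 ⊕ ℤ/2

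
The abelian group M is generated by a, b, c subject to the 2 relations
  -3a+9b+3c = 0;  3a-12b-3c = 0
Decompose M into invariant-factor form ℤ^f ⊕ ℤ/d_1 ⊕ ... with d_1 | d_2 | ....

rank_ℚ(R)=2; free=3−2=1
SNF(R) diag = [3, 3] → torsion [3, 3]

Answer: M ≅ ℤ^1 ⊕ ℤ/3 ⊕ ℤ/3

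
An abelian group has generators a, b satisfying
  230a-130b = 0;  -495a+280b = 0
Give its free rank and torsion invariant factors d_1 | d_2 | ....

rank_ℚ(R)=2; free=2−2=0
SNF(R) diag = [5, 10] → torsion [5, 10]

Answer: M ≅ ℤ/5 ⊕ ℤ/10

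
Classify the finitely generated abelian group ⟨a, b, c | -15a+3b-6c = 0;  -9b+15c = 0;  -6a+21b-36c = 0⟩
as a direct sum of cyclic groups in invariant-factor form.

rank_ℚ(R)=3; free=3−3=0
SNF(R) diag = [3, 3, 9] → torsion [3, 3, 9]

Answer: M ≅ ℤ/3 ⊕ ℤ/3 ⊕ ℤ/9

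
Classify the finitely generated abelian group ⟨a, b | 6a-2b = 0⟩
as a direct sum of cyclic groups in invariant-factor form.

rank_ℚ(R)=1; free=2−1=1
SNF(R) diag = [2] → torsion [2]

Answer: M ≅ ℤ^1 ⊕ ℤ/2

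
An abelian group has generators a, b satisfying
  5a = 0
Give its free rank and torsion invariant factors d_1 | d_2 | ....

Answer: M ≅ ℤ^1 ⊕ ℤ/5

Derivation:
rank_ℚ(R)=1; free=2−1=1
SNF(R) diag = [5] → torsion [5]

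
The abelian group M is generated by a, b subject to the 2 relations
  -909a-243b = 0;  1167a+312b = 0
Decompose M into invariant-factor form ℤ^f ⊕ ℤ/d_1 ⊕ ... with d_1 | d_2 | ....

Answer: M ≅ ℤ/3 ⊕ ℤ/9

Derivation:
rank_ℚ(R)=2; free=2−2=0
SNF(R) diag = [3, 9] → torsion [3, 9]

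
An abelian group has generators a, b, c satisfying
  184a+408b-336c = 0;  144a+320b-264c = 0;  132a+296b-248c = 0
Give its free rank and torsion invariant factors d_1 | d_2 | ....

rank_ℚ(R)=3; free=3−3=0
SNF(R) diag = [4, 8, 8] → torsion [4, 8, 8]

Answer: M ≅ ℤ/4 ⊕ ℤ/8 ⊕ ℤ/8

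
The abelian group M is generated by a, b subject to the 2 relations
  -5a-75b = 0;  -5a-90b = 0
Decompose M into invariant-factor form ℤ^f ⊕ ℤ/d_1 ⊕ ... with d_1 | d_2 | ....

rank_ℚ(R)=2; free=2−2=0
SNF(R) diag = [5, 15] → torsion [5, 15]

Answer: M ≅ ℤ/5 ⊕ ℤ/15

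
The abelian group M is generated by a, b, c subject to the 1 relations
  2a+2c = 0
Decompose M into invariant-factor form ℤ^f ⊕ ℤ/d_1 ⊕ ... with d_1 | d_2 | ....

rank_ℚ(R)=1; free=3−1=2
SNF(R) diag = [2] → torsion [2]

Answer: M ≅ ℤ^2 ⊕ ℤ/2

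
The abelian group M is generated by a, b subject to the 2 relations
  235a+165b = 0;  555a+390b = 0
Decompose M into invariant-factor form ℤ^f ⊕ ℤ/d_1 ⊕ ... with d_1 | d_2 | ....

rank_ℚ(R)=2; free=2−2=0
SNF(R) diag = [5, 15] → torsion [5, 15]

Answer: M ≅ ℤ/5 ⊕ ℤ/15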